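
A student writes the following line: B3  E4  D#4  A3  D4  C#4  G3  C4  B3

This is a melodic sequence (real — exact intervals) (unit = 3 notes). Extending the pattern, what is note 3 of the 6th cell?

The unit is 3 notes. Position-3 pitches of the 3 shown cells: D#4, C#4, B3.
Extending down a 2nd: A3 → G3 → F3.

F3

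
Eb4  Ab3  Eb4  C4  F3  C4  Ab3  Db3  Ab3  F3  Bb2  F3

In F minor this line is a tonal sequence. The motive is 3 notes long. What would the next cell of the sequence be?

With a 3-note motive the entries are Eb4, C4, Ab3, F3, each down a 3rd from the previous.
From Db3 the diatonic shape gives Db3 G2 Db3.

Db3 G2 Db3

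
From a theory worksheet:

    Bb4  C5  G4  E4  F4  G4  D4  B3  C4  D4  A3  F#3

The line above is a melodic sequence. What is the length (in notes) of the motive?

4

There are 12 notes; a 4-note unit gives 3 cells:
Bb4 C5 G4 E4 | F4 G4 D4 B3 | C4 D4 A3 F#3
Every group is a transposition down a 4th of the one before; no shorter unit works.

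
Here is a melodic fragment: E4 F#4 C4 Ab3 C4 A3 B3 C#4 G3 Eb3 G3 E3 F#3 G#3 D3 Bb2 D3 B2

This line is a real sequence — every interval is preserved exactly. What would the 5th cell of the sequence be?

Unit = 6 notes; the statements start on E4, B3, F#3, moving down a 4th each time.
Carrying on: C#3 → G#2.
From G#2 the exact shape gives G#2 A#2 E2 C2 E2 C#2.

G#2 A#2 E2 C2 E2 C#2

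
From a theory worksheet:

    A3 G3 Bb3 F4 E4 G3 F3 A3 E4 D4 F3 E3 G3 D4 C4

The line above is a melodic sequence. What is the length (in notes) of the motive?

5

Try groups of 5 (3 cells in 15 notes):
A3 G3 Bb3 F4 E4 | G3 F3 A3 E4 D4 | F3 E3 G3 D4 C4
Every group is a transposition down a 2nd of the one before; no shorter unit works.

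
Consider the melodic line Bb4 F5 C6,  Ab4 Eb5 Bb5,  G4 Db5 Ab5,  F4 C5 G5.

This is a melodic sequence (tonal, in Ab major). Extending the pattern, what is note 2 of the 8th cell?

F4

The unit is 3 notes. Position-2 pitches of the 4 shown cells: F5, Eb5, Db5, C5.
Extending down a 2nd: Bb4 → Ab4 → G4 → F4.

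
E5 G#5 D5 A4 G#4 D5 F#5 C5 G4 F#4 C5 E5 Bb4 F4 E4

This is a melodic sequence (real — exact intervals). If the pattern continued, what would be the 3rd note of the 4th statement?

Ab4

Grouping in 5s, the 3rd note of each cell is D5, C5, Bb4.
Each moves down a 2nd; the next is Ab4.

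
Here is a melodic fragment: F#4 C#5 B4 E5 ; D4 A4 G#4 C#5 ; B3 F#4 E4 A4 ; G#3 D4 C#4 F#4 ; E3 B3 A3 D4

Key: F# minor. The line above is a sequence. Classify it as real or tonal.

tonal

Every note is diatonic to F# minor.
Cell 1 has -2 semitones from note 2 to 3, but cell 2 has -1 — the interval quality changes while the contour stays the same, which is the hallmark of a tonal sequence.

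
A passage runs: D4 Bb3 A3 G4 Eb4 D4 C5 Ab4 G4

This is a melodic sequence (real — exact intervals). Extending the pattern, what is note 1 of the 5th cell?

Bb5

Grouping in 3s, the 1st note of each cell is D4, G4, C5.
Extending up a 4th: F5 → Bb5.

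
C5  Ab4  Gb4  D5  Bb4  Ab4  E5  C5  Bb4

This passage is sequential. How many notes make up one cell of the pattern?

Try groups of 3 (3 cells in 9 notes):
C5 Ab4 Gb4 | D5 Bb4 Ab4 | E5 C5 Bb4
That's a consistent up a 2nd shift per cell, and no other grouping gives one.

3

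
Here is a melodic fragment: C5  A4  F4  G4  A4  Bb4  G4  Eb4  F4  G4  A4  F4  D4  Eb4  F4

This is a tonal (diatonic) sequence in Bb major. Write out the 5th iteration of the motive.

F4 D4 Bb3 C4 D4

With a 5-note motive the entries are C5, Bb4, A4, each down a 2nd from the previous.
Continuing the starts: G4 → F4.
Statement 5 starts on F4 and keeps the same diatonic contour: F4 D4 Bb3 C4 D4.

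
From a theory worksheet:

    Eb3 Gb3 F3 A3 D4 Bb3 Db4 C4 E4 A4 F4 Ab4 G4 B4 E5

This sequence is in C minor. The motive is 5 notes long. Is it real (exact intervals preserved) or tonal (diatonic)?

Each cell has the same semitone pattern (3, -1, 4, 5) — intervals are preserved exactly.
And Gb3 lies outside C minor, so the sequence is real rather than tonal.

real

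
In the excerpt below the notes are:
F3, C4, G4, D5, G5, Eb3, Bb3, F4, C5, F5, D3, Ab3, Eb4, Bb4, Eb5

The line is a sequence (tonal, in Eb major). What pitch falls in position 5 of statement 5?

With 5-note cells, note 5 of each statement runs G5, F5, Eb5.
Carrying that down a 2nd forward: D5 → C5.

C5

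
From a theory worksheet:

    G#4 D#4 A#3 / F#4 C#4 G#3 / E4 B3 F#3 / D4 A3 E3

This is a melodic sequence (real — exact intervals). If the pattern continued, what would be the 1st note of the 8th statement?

Gb3

With 3-note cells, note 1 of each statement runs G#4, F#4, E4, D4.
Carrying that down a 2nd forward: C4 → Bb3 → Ab3 → Gb3.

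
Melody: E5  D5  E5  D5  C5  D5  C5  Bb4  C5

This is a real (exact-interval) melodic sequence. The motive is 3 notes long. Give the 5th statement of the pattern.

With a 3-note motive the entries are E5, D5, C5, each down a 2nd from the previous.
Extending down a 2nd: Bb4 → Ab4.
Statement 5 starts on Ab4 and keeps the same exact contour: Ab4 Gb4 Ab4.

Ab4 Gb4 Ab4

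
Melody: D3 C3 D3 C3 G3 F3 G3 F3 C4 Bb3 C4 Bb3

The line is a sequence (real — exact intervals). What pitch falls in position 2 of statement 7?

Grouping in 4s, the 2nd note of each cell is C3, F3, Bb3.
Carrying that up a 4th forward: Eb4 → Ab4 → Db5 → Gb5.

Gb5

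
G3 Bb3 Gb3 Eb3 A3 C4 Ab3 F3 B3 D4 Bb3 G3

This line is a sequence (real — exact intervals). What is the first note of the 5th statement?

D#4

Unit = 4 notes; the statements start on G3, A3, B3, moving up a 2nd each time.
Continuing: C#4 → D#4. Statement 5 starts on D#4.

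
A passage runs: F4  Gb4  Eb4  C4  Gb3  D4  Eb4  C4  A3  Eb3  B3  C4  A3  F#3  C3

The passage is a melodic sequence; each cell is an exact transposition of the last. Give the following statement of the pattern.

G#3 A3 F#3 D#3 A2

With a 5-note motive the entries are F4, D4, B3, each down a 3rd from the previous.
Statement 4 starts on G#3 and keeps the same exact contour: G#3 A3 F#3 D#3 A2.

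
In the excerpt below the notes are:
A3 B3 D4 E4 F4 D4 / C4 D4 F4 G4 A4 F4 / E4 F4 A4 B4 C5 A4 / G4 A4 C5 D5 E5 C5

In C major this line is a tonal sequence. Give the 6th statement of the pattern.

D5 E5 G5 A5 B5 G5

The 6-note cells begin on A3, C4, E4, G4 — each up a 3rd from the last.
Extending up a 3rd: B4 → D5.
From D5 the diatonic shape gives D5 E5 G5 A5 B5 G5.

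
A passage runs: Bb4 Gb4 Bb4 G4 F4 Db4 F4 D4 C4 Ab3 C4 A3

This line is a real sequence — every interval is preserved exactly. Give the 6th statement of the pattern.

A2 F2 A2 F#2

Taking 4-note groups, the heads are Bb4, F4, C4: the pattern moves down a 4th.
Continuing the starts: G3 → D3 → A2.
So cell 6 is A2 F2 A2 F#2.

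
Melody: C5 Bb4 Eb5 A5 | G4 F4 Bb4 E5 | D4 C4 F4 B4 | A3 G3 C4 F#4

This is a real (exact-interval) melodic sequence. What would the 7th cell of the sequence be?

Unit = 4 notes; the statements start on C5, G4, D4, A3, moving down a 4th each time.
Continuing the starts: E3 → B2 → F#2.
Statement 7 starts on F#2 and keeps the same exact contour: F#2 E2 A2 D#3.

F#2 E2 A2 D#3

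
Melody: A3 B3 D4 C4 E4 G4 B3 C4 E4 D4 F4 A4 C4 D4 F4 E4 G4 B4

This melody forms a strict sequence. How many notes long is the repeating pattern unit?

6

Try groups of 6 (3 cells in 18 notes):
A3 B3 D4 C4 E4 G4 | B3 C4 E4 D4 F4 A4 | C4 D4 F4 E4 G4 B4
Each cell is the previous one up a 2nd — so the unit is 6 notes.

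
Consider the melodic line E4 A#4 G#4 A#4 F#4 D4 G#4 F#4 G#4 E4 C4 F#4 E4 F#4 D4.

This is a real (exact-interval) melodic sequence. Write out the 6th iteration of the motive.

Gb3 C4 Bb3 C4 Ab3

Unit = 5 notes; the statements start on E4, D4, C4, moving down a 2nd each time.
Extending down a 2nd: Bb3 → Ab3 → Gb3.
So cell 6 is Gb3 C4 Bb3 C4 Ab3.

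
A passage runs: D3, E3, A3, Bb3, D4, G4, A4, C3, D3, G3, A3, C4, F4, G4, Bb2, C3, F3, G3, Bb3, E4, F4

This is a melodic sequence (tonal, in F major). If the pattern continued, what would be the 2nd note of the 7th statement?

With 7-note cells, note 2 of each statement runs E3, D3, C3.
Extending down a 2nd: Bb2 → A2 → G2 → F2.

F2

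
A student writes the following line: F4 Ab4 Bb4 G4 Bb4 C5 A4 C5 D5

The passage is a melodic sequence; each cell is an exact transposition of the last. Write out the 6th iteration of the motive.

Unit = 3 notes; the statements start on F4, G4, A4, moving up a 2nd each time.
Carrying on: B4 → C#5 → D#5.
From D#5 the exact shape gives D#5 F#5 G#5.

D#5 F#5 G#5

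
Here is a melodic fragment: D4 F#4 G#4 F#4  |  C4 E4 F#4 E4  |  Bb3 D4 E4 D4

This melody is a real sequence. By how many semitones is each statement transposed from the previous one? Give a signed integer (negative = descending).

-2

Unit = 4 notes; the statements start on D4, C4, Bb3, moving down a 2nd each time.
D4 to C4 spans -2 semitones.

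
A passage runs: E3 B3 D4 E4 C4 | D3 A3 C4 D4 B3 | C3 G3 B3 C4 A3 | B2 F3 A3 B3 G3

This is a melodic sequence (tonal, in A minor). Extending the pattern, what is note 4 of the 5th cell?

Grouping in 5s, the 4th note of each cell is E4, D4, C4, B3.
One more down a 2nd gives A3.

A3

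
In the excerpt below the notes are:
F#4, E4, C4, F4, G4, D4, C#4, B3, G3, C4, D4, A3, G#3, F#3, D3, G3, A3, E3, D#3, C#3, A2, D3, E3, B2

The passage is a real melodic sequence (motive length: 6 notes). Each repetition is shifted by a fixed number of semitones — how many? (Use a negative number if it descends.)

-5

With a 6-note motive the entries are F#4, C#4, G#3, D#3, each down a 4th from the previous.
Counting half-steps from F#4 to C#4: -5.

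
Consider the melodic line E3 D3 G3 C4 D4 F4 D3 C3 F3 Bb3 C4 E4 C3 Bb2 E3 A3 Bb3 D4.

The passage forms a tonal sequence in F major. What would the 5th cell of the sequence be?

A2 G2 C3 F3 G3 Bb3

With a 6-note motive the entries are E3, D3, C3, each down a 2nd from the previous.
Continuing the starts: Bb2 → A2.
Statement 5 starts on A2 and keeps the same diatonic contour: A2 G2 C3 F3 G3 Bb3.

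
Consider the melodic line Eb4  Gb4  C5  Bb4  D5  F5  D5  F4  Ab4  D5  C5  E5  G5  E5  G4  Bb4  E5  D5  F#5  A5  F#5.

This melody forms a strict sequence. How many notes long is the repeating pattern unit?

There are 21 notes; a 7-note unit gives 3 cells:
Eb4 Gb4 C5 Bb4 D5 F5 D5 | F4 Ab4 D5 C5 E5 G5 E5 | G4 Bb4 E5 D5 F#5 A5 F#5
Each cell is the previous one up a 2nd — so the unit is 7 notes.

7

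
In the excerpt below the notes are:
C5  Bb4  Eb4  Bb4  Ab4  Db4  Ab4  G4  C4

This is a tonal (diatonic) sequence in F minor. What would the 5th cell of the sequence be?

Unit = 3 notes; the statements start on C5, Bb4, Ab4, moving down a 2nd each time.
Continuing the starts: G4 → F4.
Statement 5 starts on F4 and keeps the same diatonic contour: F4 Eb4 Ab3.

F4 Eb4 Ab3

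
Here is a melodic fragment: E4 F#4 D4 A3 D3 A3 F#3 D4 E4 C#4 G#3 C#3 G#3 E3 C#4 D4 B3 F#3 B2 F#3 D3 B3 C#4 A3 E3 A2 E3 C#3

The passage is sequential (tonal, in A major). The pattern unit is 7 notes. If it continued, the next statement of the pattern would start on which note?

A3

Taking 7-note groups, the heads are E4, D4, C#4, B3: the pattern moves down a 2nd.
One more step down a 2nd gives A3.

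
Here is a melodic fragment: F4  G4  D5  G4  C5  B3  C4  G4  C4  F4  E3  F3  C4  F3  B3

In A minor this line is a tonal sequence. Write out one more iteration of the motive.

A2 B2 F3 B2 E3

With a 5-note motive the entries are F4, B3, E3, each down a 5th from the previous.
From A2 the diatonic shape gives A2 B2 F3 B2 E3.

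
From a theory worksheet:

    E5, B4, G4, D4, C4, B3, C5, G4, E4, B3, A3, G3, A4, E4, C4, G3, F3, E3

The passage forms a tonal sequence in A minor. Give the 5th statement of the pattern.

D4 A3 F3 C3 B2 A2

Unit = 6 notes; the statements start on E5, C5, A4, moving down a 3rd each time.
Carrying on: F4 → D4.
So cell 5 is D4 A3 F3 C3 B2 A2.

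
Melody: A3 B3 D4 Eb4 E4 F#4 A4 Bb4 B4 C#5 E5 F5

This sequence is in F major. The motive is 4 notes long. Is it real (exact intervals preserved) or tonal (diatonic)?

Each cell has the same semitone pattern (2, 3, 1) — intervals are preserved exactly.
And B3 lies outside F major, so the sequence is real rather than tonal.

real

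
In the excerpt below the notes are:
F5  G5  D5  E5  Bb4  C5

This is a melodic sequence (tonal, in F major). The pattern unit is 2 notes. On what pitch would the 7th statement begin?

Taking 2-note groups, the heads are F5, D5, Bb4: the pattern moves down a 3rd.
Extending the heads down a 3rd: G4 → E4 → C4 → A3.

A3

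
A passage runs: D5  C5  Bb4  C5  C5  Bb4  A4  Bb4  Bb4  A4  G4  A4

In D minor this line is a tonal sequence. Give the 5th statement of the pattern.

G4 F4 E4 F4

Unit = 4 notes; the statements start on D5, C5, Bb4, moving down a 2nd each time.
Extending down a 2nd: A4 → G4.
So cell 5 is G4 F4 E4 F4.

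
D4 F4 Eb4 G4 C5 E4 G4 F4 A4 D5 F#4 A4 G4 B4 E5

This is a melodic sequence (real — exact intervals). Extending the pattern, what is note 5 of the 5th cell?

G#5

The unit is 5 notes. Position-5 pitches of the 3 shown cells: C5, D5, E5.
Extending up a 2nd: F#5 → G#5.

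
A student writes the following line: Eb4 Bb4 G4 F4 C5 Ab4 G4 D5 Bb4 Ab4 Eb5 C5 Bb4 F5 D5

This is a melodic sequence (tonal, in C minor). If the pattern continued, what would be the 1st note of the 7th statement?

D5

The unit is 3 notes. Position-1 pitches of the 5 shown cells: Eb4, F4, G4, Ab4, Bb4.
Each moves up a 2nd. Continuing: C5 → D5.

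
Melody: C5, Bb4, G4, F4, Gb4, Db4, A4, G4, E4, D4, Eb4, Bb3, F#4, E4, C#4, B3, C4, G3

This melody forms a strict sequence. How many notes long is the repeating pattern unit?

6

18 notes total. Splitting into 3 groups of 6:
C5 Bb4 G4 F4 Gb4 Db4 | A4 G4 E4 D4 Eb4 Bb3 | F#4 E4 C#4 B3 C4 G3
That's a consistent down a 3rd shift per cell, and no other grouping gives one.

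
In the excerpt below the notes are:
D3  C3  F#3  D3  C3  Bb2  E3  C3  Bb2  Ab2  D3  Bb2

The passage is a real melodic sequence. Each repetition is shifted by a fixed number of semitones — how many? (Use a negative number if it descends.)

-2

With a 4-note motive the entries are D3, C3, Bb2, each down a 2nd from the previous.
D3→C3 is 48 − 50 = -2 semitones.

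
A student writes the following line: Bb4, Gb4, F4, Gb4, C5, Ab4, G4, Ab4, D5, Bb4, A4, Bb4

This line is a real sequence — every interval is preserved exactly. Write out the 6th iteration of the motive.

G#5 E5 D#5 E5

The 4-note cells begin on Bb4, C5, D5 — each up a 2nd from the last.
Carrying on: E5 → F#5 → G#5.
So cell 6 is G#5 E5 D#5 E5.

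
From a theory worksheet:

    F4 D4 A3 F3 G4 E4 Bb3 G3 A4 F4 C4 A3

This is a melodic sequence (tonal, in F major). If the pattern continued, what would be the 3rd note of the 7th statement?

Grouping in 4s, the 3rd note of each cell is A3, Bb3, C4.
Each moves up a 2nd. Continuing: D4 → E4 → F4 → G4.

G4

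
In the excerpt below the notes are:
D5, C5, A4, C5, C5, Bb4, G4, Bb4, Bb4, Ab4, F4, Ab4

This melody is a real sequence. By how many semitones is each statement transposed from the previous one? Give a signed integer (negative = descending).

-2

Unit = 4 notes; the statements start on D5, C5, Bb4, moving down a 2nd each time.
D5 to C5 spans -2 semitones.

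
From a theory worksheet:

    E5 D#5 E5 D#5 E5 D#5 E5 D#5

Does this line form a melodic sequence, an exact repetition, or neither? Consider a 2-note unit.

Each 2-note cell is identical (E5 D#5), restated at the same pitch.

repetition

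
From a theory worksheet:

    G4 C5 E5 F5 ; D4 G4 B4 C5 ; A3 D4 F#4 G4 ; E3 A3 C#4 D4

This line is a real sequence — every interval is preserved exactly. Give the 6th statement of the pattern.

F#2 B2 D#3 E3

The 4-note cells begin on G4, D4, A3, E3 — each down a 4th from the last.
Continuing the starts: B2 → F#2.
So cell 6 is F#2 B2 D#3 E3.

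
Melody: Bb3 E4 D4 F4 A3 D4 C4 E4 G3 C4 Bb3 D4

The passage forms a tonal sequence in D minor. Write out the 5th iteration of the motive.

Taking 4-note groups, the heads are Bb3, A3, G3: the pattern moves down a 2nd.
Carrying on: F3 → E3.
From E3 the diatonic shape gives E3 A3 G3 Bb3.

E3 A3 G3 Bb3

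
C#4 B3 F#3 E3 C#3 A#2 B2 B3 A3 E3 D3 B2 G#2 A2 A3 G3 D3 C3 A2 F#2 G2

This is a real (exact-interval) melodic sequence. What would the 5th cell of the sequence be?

Unit = 7 notes; the statements start on C#4, B3, A3, moving down a 2nd each time.
Extending down a 2nd: G3 → F3.
From F3 the exact shape gives F3 Eb3 Bb2 Ab2 F2 D2 Eb2.

F3 Eb3 Bb2 Ab2 F2 D2 Eb2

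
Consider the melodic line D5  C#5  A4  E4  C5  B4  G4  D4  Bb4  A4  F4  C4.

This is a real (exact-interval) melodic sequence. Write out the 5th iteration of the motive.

Gb4 F4 Db4 Ab3

The 4-note cells begin on D5, C5, Bb4 — each down a 2nd from the last.
Carrying on: Ab4 → Gb4.
So cell 5 is Gb4 F4 Db4 Ab3.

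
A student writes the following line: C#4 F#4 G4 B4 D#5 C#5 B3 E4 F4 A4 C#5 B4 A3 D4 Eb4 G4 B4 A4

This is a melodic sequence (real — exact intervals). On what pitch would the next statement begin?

With a 6-note motive the entries are C#4, B3, A3, each down a 2nd from the previous.
The next head, down a 2nd from A3, is G3.

G3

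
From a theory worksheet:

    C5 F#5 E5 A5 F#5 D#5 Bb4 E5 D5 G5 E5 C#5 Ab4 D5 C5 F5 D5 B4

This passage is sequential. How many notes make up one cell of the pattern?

6

There are 18 notes; a 6-note unit gives 3 cells:
C5 F#5 E5 A5 F#5 D#5 | Bb4 E5 D5 G5 E5 C#5 | Ab4 D5 C5 F5 D5 B4
Each cell is the previous one down a 2nd — so the unit is 6 notes.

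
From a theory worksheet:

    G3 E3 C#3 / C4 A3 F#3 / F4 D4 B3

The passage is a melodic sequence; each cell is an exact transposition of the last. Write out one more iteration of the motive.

Bb4 G4 E4

The 3-note cells begin on G3, C4, F4 — each up a 4th from the last.
From Bb4 the exact shape gives Bb4 G4 E4.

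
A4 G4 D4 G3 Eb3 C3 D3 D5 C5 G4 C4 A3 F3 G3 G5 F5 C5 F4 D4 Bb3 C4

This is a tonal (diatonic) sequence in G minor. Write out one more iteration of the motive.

C6 Bb5 F5 Bb4 G4 Eb4 F4

Taking 7-note groups, the heads are A4, D5, G5: the pattern moves up a 4th.
Statement 4 starts on C6 and keeps the same diatonic contour: C6 Bb5 F5 Bb4 G4 Eb4 F4.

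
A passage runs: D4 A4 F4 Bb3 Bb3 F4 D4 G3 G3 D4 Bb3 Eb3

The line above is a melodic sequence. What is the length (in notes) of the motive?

4

12 notes total. Splitting into 3 groups of 4:
D4 A4 F4 Bb3 | Bb3 F4 D4 G3 | G3 D4 Bb3 Eb3
That's a consistent down a 3rd shift per cell, and no other grouping gives one.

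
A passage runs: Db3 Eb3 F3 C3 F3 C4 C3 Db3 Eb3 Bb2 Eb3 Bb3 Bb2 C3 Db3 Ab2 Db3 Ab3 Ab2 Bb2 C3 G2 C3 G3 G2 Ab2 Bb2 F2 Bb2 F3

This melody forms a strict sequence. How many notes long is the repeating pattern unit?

6

30 notes total. Splitting into 5 groups of 6:
Db3 Eb3 F3 C3 F3 C4 | C3 Db3 Eb3 Bb2 Eb3 Bb3 | Bb2 C3 Db3 Ab2 Db3 Ab3 | Ab2 Bb2 C3 G2 C3 G3 | G2 Ab2 Bb2 F2 Bb2 F3
That's a consistent down a 2nd shift per cell, and no other grouping gives one.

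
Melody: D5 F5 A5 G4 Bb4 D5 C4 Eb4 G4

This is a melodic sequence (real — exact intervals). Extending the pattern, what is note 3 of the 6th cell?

Grouping in 3s, the 3rd note of each cell is A5, D5, G4.
Extending down a 5th: C4 → F3 → Bb2.

Bb2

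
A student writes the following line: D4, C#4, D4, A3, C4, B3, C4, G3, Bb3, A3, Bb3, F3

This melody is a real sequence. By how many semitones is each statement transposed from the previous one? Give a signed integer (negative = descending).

Taking 4-note groups, the heads are D4, C4, Bb3: the pattern moves down a 2nd.
D4→C4 is 60 − 62 = -2 semitones.

-2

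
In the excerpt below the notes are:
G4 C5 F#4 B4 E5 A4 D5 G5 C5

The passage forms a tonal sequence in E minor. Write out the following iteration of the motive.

Taking 3-note groups, the heads are G4, B4, D5: the pattern moves up a 3rd.
From F#5 the diatonic shape gives F#5 B5 E5.

F#5 B5 E5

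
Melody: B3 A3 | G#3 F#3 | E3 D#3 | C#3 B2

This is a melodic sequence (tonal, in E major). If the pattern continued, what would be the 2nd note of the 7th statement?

The unit is 2 notes. Position-2 pitches of the 4 shown cells: A3, F#3, D#3, B2.
Extending down a 3rd: G#2 → E2 → C#2.

C#2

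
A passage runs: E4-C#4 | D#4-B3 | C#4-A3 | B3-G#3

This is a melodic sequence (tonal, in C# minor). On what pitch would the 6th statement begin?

G#3

With a 2-note motive the entries are E4, D#4, C#4, B3, each down a 2nd from the previous.
Continuing: A3 → G#3. Statement 6 starts on G#3.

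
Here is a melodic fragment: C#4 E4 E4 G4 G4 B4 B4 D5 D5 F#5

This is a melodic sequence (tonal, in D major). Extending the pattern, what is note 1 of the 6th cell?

The unit is 2 notes. Position-1 pitches of the 5 shown cells: C#4, E4, G4, B4, D5.
One more up a 3rd gives F#5.

F#5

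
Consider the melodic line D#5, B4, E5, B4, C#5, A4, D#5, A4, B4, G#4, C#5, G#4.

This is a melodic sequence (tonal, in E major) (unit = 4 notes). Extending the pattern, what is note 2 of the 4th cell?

The unit is 4 notes. Position-2 pitches of the 3 shown cells: B4, A4, G#4.
One more down a 2nd gives F#4.

F#4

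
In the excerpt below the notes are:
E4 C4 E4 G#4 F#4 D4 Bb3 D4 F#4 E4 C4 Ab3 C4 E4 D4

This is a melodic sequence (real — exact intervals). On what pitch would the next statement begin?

The 5-note cells begin on E4, D4, C4 — each down a 2nd from the last.
The next head, down a 2nd from C4, is Bb3.

Bb3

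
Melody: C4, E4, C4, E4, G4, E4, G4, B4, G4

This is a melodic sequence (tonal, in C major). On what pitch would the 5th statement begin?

Unit = 3 notes; the statements start on C4, E4, G4, moving up a 3rd each time.
Extending the heads up a 3rd: B4 → D5.

D5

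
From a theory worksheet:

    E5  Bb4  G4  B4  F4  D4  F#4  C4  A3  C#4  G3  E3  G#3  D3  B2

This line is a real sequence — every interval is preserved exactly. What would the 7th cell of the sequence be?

Unit = 3 notes; the statements start on E5, B4, F#4, C#4, G#3, moving down a 4th each time.
Extending down a 4th: D#3 → A#2.
Statement 7 starts on A#2 and keeps the same exact contour: A#2 E2 C#2.

A#2 E2 C#2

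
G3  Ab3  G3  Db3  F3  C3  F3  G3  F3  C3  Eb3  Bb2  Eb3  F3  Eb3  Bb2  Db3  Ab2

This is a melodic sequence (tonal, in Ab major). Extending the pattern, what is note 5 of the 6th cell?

The unit is 6 notes. Position-5 pitches of the 3 shown cells: F3, Eb3, Db3.
Extending down a 2nd: C3 → Bb2 → Ab2.

Ab2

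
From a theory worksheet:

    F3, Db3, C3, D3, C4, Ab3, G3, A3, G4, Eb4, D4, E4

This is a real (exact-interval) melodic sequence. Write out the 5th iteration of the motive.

A5 F5 E5 F#5

Unit = 4 notes; the statements start on F3, C4, G4, moving up a 5th each time.
Carrying on: D5 → A5.
From A5 the exact shape gives A5 F5 E5 F#5.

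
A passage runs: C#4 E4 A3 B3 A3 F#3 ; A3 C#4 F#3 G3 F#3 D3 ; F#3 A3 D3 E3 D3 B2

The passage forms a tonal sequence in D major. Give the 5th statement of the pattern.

The 6-note cells begin on C#4, A3, F#3 — each down a 3rd from the last.
Extending down a 3rd: D3 → B2.
Statement 5 starts on B2 and keeps the same diatonic contour: B2 D3 G2 A2 G2 E2.

B2 D3 G2 A2 G2 E2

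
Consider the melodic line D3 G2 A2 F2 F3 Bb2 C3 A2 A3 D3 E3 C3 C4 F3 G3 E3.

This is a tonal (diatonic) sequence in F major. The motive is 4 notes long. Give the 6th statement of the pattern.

With a 4-note motive the entries are D3, F3, A3, C4, each up a 3rd from the previous.
Continuing the starts: E4 → G4.
From G4 the diatonic shape gives G4 C4 D4 Bb3.

G4 C4 D4 Bb3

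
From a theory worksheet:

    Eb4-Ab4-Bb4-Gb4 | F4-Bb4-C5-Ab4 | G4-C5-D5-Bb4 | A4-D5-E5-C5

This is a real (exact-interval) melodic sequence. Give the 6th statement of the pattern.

C#5 F#5 G#5 E5

With a 4-note motive the entries are Eb4, F4, G4, A4, each up a 2nd from the previous.
Continuing the starts: B4 → C#5.
So cell 6 is C#5 F#5 G#5 E5.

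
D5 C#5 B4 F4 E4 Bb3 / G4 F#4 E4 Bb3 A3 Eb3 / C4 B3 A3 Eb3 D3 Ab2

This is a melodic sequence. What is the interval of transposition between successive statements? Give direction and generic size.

down a 5th

The 6-note cells begin on D5, G4, C4 — each down a 5th from the last.
From D5 to G4: down a 5th.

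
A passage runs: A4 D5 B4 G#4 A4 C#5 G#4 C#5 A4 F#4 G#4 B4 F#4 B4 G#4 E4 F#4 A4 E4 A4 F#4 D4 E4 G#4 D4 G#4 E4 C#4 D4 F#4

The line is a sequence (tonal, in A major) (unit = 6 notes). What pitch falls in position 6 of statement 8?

C#4

Grouping in 6s, the 6th note of each cell is C#5, B4, A4, G#4, F#4.
Carrying that down a 2nd forward: E4 → D4 → C#4.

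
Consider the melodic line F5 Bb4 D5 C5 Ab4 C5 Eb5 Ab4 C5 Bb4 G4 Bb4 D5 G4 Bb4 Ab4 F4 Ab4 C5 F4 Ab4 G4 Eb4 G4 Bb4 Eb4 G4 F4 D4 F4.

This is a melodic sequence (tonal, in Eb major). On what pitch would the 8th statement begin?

F4

The 6-note cells begin on F5, Eb5, D5, C5, Bb4 — each down a 2nd from the last.
Extending the heads down a 2nd: Ab4 → G4 → F4.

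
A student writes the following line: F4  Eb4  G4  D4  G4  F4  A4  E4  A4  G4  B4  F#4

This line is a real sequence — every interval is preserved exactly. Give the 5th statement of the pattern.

C#5 B4 D#5 A#4

Taking 4-note groups, the heads are F4, G4, A4: the pattern moves up a 2nd.
Extending up a 2nd: B4 → C#5.
From C#5 the exact shape gives C#5 B4 D#5 A#4.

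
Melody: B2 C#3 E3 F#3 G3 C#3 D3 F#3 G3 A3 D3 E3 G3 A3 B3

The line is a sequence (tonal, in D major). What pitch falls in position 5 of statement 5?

Grouping in 5s, the 5th note of each cell is G3, A3, B3.
Carrying that up a 2nd forward: C#4 → D4.

D4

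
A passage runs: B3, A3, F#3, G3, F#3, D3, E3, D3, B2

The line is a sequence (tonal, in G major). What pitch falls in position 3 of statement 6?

With 3-note cells, note 3 of each statement runs F#3, D3, B2.
Extending down a 3rd: G2 → E2 → C2.

C2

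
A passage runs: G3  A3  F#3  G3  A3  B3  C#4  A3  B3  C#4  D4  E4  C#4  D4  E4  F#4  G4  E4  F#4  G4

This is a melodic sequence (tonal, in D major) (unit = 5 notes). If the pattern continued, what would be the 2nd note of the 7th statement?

Grouping in 5s, the 2nd note of each cell is A3, C#4, E4, G4.
Each moves up a 3rd. Continuing: B4 → D5 → F#5.

F#5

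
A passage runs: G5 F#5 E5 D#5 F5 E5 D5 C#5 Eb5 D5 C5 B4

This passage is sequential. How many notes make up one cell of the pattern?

There are 12 notes; a 4-note unit gives 3 cells:
G5 F#5 E5 D#5 | F5 E5 D5 C#5 | Eb5 D5 C5 B4
That's a consistent down a 2nd shift per cell, and no other grouping gives one.

4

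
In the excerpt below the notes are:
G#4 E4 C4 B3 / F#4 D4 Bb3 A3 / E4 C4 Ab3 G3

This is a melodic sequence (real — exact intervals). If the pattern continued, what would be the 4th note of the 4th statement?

F3

Grouping in 4s, the 4th note of each cell is B3, A3, G3.
One more down a 2nd gives F3.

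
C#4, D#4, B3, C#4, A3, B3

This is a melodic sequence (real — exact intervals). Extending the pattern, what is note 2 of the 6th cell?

F3

The unit is 2 notes. Position-2 pitches of the 3 shown cells: D#4, C#4, B3.
Extending down a 2nd: A3 → G3 → F3.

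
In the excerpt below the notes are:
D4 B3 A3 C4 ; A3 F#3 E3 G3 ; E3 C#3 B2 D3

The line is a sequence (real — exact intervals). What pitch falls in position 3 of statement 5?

Grouping in 4s, the 3rd note of each cell is A3, E3, B2.
Each moves down a 4th. Continuing: F#2 → C#2.

C#2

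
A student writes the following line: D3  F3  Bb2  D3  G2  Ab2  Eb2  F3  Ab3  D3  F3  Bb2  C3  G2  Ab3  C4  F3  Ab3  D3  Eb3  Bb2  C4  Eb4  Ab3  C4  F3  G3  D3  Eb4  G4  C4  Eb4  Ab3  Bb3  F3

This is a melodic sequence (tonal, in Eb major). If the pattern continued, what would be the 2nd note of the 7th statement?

D5

The unit is 7 notes. Position-2 pitches of the 5 shown cells: F3, Ab3, C4, Eb4, G4.
Each moves up a 3rd. Continuing: Bb4 → D5.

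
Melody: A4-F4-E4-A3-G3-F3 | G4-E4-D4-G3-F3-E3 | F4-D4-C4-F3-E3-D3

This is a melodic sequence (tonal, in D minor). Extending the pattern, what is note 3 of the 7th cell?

Grouping in 6s, the 3rd note of each cell is E4, D4, C4.
Carrying that down a 2nd forward: Bb3 → A3 → G3 → F3.

F3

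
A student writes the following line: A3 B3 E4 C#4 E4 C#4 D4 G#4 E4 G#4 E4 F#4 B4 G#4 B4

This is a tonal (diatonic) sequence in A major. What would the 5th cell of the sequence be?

Unit = 5 notes; the statements start on A3, C#4, E4, moving up a 3rd each time.
Extending up a 3rd: G#4 → B4.
So cell 5 is B4 C#5 F#5 D5 F#5.

B4 C#5 F#5 D5 F#5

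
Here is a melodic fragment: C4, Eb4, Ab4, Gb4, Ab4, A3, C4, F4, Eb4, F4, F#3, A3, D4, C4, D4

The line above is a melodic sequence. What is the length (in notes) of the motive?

15 notes total. Splitting into 3 groups of 5:
C4 Eb4 Ab4 Gb4 Ab4 | A3 C4 F4 Eb4 F4 | F#3 A3 D4 C4 D4
Every group is a transposition down a 3rd of the one before; no shorter unit works.

5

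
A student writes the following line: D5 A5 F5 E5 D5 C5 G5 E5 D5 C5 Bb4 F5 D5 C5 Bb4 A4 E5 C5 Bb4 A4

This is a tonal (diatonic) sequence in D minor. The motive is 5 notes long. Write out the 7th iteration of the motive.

E4 Bb4 G4 F4 E4

Taking 5-note groups, the heads are D5, C5, Bb4, A4: the pattern moves down a 2nd.
Continuing the starts: G4 → F4 → E4.
So cell 7 is E4 Bb4 G4 F4 E4.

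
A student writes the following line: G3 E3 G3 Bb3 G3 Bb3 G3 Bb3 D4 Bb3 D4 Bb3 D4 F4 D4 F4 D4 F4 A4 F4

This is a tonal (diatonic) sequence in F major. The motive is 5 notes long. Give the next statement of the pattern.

A4 F4 A4 C5 A4

Unit = 5 notes; the statements start on G3, Bb3, D4, F4, moving up a 3rd each time.
Statement 5 starts on A4 and keeps the same diatonic contour: A4 F4 A4 C5 A4.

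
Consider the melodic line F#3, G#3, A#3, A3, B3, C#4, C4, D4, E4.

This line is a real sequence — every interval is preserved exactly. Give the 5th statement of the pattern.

Taking 3-note groups, the heads are F#3, A3, C4: the pattern moves up a 3rd.
Continuing the starts: Eb4 → Gb4.
From Gb4 the exact shape gives Gb4 Ab4 Bb4.

Gb4 Ab4 Bb4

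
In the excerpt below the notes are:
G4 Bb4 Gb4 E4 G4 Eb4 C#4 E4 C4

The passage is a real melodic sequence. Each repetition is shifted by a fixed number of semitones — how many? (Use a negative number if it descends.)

Unit = 3 notes; the statements start on G4, E4, C#4, moving down a 3rd each time.
Counting half-steps from G4 to E4: -3.

-3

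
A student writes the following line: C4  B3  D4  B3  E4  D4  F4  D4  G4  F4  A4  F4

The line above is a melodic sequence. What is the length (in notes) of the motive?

4

Try groups of 4 (3 cells in 12 notes):
C4 B3 D4 B3 | E4 D4 F4 D4 | G4 F4 A4 F4
Each cell is the previous one up a 3rd — so the unit is 4 notes.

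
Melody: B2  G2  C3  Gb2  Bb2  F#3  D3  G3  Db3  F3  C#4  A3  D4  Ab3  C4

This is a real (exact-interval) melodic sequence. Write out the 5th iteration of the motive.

Taking 5-note groups, the heads are B2, F#3, C#4: the pattern moves up a 5th.
Extending up a 5th: G#4 → D#5.
Statement 5 starts on D#5 and keeps the same exact contour: D#5 B4 E5 Bb4 D5.

D#5 B4 E5 Bb4 D5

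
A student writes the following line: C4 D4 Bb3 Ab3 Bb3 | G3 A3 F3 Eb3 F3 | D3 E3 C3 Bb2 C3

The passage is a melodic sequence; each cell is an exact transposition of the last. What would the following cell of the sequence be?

A2 B2 G2 F2 G2

With a 5-note motive the entries are C4, G3, D3, each down a 4th from the previous.
So cell 4 is A2 B2 G2 F2 G2.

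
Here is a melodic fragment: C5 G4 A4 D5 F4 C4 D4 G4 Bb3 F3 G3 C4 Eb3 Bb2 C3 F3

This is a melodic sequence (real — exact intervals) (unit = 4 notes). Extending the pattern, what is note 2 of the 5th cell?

Eb2

Grouping in 4s, the 2nd note of each cell is G4, C4, F3, Bb2.
Each moves down a 5th; the next is Eb2.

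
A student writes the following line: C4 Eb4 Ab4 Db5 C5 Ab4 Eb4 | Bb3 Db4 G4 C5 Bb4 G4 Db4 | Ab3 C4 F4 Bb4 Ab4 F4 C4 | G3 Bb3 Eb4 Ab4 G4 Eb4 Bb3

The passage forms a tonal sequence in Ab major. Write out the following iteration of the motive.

Unit = 7 notes; the statements start on C4, Bb3, Ab3, G3, moving down a 2nd each time.
So cell 5 is F3 Ab3 Db4 G4 F4 Db4 Ab3.

F3 Ab3 Db4 G4 F4 Db4 Ab3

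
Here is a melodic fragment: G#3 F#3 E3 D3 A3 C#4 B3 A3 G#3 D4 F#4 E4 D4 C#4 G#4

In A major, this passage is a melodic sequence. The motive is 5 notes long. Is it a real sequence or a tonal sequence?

Every note is diatonic to A major.
Cell 1 has -2 semitones from note 3 to 4, but cell 2 has -1 — the interval quality changes while the contour stays the same, which is the hallmark of a tonal sequence.

tonal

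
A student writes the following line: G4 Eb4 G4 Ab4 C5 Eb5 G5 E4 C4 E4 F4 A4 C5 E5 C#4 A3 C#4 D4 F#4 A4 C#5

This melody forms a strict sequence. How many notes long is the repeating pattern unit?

7

There are 21 notes; a 7-note unit gives 3 cells:
G4 Eb4 G4 Ab4 C5 Eb5 G5 | E4 C4 E4 F4 A4 C5 E5 | C#4 A3 C#4 D4 F#4 A4 C#5
Each cell is the previous one down a 3rd — so the unit is 7 notes.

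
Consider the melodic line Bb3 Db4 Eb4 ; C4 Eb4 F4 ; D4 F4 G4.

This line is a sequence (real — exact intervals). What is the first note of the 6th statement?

G#4

The 3-note cells begin on Bb3, C4, D4 — each up a 2nd from the last.
Extending the heads up a 2nd: E4 → F#4 → G#4.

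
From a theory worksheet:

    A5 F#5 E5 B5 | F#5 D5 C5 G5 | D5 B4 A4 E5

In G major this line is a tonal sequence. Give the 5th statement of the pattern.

G4 E4 D4 A4

Taking 4-note groups, the heads are A5, F#5, D5: the pattern moves down a 3rd.
Carrying on: B4 → G4.
Statement 5 starts on G4 and keeps the same diatonic contour: G4 E4 D4 A4.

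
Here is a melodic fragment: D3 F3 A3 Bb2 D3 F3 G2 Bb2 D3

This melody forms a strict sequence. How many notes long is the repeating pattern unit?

3

9 notes total. Splitting into 3 groups of 3:
D3 F3 A3 | Bb2 D3 F3 | G2 Bb2 D3
That's a consistent down a 3rd shift per cell, and no other grouping gives one.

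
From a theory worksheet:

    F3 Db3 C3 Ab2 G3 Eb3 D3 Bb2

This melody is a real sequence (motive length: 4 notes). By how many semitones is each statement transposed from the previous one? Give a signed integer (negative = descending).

Taking 4-note groups, the heads are F3, G3: the pattern moves up a 2nd.
Counting half-steps from F3 to G3: 2.

2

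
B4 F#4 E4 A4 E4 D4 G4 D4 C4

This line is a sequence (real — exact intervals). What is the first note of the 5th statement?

With a 3-note motive the entries are B4, A4, G4, each down a 2nd from the previous.
Continuing: F4 → Eb4. Statement 5 starts on Eb4.

Eb4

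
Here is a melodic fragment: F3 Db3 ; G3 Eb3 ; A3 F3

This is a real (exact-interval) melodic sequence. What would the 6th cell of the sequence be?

Unit = 2 notes; the statements start on F3, G3, A3, moving up a 2nd each time.
Extending up a 2nd: B3 → C#4 → D#4.
So cell 6 is D#4 B3.

D#4 B3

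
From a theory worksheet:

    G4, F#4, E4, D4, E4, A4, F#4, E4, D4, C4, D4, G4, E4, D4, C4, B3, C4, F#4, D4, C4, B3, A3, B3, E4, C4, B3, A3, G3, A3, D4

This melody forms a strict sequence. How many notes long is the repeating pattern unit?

6

30 notes total. Splitting into 5 groups of 6:
G4 F#4 E4 D4 E4 A4 | F#4 E4 D4 C4 D4 G4 | E4 D4 C4 B3 C4 F#4 | D4 C4 B3 A3 B3 E4 | C4 B3 A3 G3 A3 D4
Every group is a transposition down a 2nd of the one before; no shorter unit works.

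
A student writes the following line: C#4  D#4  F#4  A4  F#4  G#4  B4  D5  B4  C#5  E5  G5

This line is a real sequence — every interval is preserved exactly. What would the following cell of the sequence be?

E5 F#5 A5 C6

Taking 4-note groups, the heads are C#4, F#4, B4: the pattern moves up a 4th.
From E5 the exact shape gives E5 F#5 A5 C6.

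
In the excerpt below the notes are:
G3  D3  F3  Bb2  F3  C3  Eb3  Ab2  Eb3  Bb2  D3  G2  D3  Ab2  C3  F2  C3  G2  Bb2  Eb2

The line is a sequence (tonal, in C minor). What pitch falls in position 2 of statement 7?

Grouping in 4s, the 2nd note of each cell is D3, C3, Bb2, Ab2, G2.
Extending down a 2nd: F2 → Eb2.

Eb2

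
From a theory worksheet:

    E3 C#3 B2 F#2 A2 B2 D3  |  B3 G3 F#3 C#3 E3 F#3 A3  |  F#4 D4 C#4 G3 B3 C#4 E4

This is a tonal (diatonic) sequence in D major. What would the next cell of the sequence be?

Taking 7-note groups, the heads are E3, B3, F#4: the pattern moves up a 5th.
So cell 4 is C#5 A4 G4 D4 F#4 G4 B4.

C#5 A4 G4 D4 F#4 G4 B4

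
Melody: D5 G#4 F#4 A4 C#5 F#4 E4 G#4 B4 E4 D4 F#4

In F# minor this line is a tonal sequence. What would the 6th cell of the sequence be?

Taking 4-note groups, the heads are D5, C#5, B4: the pattern moves down a 2nd.
Continuing the starts: A4 → G#4 → F#4.
So cell 6 is F#4 B3 A3 C#4.

F#4 B3 A3 C#4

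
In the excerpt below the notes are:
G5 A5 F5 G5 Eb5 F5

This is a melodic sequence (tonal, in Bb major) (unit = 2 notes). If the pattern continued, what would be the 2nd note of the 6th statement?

C5

The unit is 2 notes. Position-2 pitches of the 3 shown cells: A5, G5, F5.
Each moves down a 2nd. Continuing: Eb5 → D5 → C5.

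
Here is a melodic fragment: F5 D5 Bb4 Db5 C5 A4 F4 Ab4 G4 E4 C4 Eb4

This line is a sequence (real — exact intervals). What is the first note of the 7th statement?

B2

Unit = 4 notes; the statements start on F5, C5, G4, moving down a 4th each time.
Extending the heads down a 4th: D4 → A3 → E3 → B2.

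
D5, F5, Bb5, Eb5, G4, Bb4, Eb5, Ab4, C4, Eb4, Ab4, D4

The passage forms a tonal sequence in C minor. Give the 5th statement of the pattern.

Bb2 D3 G3 C3

With a 4-note motive the entries are D5, G4, C4, each down a 5th from the previous.
Carrying on: F3 → Bb2.
So cell 5 is Bb2 D3 G3 C3.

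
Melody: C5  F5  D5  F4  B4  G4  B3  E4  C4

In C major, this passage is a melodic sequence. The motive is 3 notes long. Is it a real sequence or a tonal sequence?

tonal

Every note is diatonic to C major.
Cell 1 has +5 semitones from note 1 to 2, but cell 2 has +6 — the interval quality changes while the contour stays the same, which is the hallmark of a tonal sequence.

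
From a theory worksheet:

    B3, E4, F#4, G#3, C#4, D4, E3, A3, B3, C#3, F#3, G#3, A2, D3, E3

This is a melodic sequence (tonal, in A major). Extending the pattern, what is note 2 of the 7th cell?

With 3-note cells, note 2 of each statement runs E4, C#4, A3, F#3, D3.
Extending down a 3rd: B2 → G#2.

G#2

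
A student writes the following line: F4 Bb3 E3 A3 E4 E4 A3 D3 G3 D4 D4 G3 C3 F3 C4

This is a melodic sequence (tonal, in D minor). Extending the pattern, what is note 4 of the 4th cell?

The unit is 5 notes. Position-4 pitches of the 3 shown cells: A3, G3, F3.
From F3, down a 2nd gives E3.

E3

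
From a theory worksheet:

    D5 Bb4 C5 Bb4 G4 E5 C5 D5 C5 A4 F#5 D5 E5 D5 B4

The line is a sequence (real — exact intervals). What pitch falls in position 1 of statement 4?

G#5

With 5-note cells, note 1 of each statement runs D5, E5, F#5.
One more up a 2nd gives G#5.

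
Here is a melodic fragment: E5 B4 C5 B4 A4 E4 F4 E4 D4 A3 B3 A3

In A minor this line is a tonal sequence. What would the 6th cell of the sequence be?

Unit = 4 notes; the statements start on E5, A4, D4, moving down a 5th each time.
Carrying on: G3 → C3 → F2.
Statement 6 starts on F2 and keeps the same diatonic contour: F2 C2 D2 C2.

F2 C2 D2 C2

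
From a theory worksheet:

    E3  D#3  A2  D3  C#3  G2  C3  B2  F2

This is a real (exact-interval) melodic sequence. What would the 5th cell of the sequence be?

The 3-note cells begin on E3, D3, C3 — each down a 2nd from the last.
Continuing the starts: Bb2 → Ab2.
Statement 5 starts on Ab2 and keeps the same exact contour: Ab2 G2 Db2.

Ab2 G2 Db2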